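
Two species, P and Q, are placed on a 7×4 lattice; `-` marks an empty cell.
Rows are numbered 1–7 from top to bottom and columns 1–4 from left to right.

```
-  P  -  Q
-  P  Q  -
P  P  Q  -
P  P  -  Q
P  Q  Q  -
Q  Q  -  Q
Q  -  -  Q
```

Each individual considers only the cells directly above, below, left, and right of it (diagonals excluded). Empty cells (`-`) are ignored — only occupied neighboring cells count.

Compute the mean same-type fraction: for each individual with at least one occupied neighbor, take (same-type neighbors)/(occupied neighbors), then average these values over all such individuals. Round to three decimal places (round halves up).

Row 1: (1,2)P 1/1 · (1,4)Q — no occupied neighbors
Row 2: (2,2)P 2/3 · (2,3)Q 1/2
Row 3: (3,1)P 2/2 · (3,2)P 3/4 · (3,3)Q 1/2
Row 4: (4,1)P 3/3 · (4,2)P 2/3 · (4,4)Q — no occupied neighbors
Row 5: (5,1)P 1/3 · (5,2)Q 2/4 · (5,3)Q 1/1
Row 6: (6,1)Q 2/3 · (6,2)Q 2/2 · (6,4)Q 1/1
Row 7: (7,1)Q 1/1 · (7,4)Q 1/1
Sum over 16 individuals: 1/1 + 2/3 + 1/2 + 2/2 + 3/4 + 1/2 + 3/3 + 2/3 + 1/3 + 2/4 + 1/1 + 2/3 + 2/2 + 1/1 + 1/1 + 1/1 = 151/12; mean = 151/12 ÷ 16 = 151/192 = 0.786458… → 0.786.

0.786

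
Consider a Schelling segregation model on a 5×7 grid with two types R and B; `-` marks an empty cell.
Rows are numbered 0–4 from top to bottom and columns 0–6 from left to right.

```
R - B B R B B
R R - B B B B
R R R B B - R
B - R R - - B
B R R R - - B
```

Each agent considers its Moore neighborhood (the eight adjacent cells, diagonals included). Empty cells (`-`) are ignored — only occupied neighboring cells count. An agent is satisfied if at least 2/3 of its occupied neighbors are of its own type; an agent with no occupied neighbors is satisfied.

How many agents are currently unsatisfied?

7

(0,0)R 2/2 satisfied
(0,2)B 2/3 satisfied
(0,3)B 3/4 satisfied
(0,4)R 0/5 not
(0,5)B 4/5 satisfied
(0,6)B 3/3 satisfied
(1,0)R 4/4 satisfied
(1,1)R 5/6 satisfied
(1,3)B 5/7 satisfied
(1,4)B 6/7 satisfied
(1,5)B 5/7 satisfied
(1,6)B 3/4 satisfied
(2,0)R 3/4 satisfied
(2,1)R 5/6 satisfied
(2,2)R 4/6 satisfied
(2,3)B 3/6 not
(2,4)B 4/5 satisfied
(2,6)R 0/3 not
(3,0)B 1/4 not
(3,2)R 6/7 satisfied
(3,3)R 4/6 satisfied
(3,6)B 1/2 not
(4,0)B 1/2 not
(4,1)R 2/4 not
(4,2)R 4/4 satisfied
(4,3)R 3/3 satisfied
(4,6)B 1/1 satisfied
Unsatisfied: (0,4), (2,3), (2,6), (3,0), (3,6), (4,0), (4,1) — 7 in total.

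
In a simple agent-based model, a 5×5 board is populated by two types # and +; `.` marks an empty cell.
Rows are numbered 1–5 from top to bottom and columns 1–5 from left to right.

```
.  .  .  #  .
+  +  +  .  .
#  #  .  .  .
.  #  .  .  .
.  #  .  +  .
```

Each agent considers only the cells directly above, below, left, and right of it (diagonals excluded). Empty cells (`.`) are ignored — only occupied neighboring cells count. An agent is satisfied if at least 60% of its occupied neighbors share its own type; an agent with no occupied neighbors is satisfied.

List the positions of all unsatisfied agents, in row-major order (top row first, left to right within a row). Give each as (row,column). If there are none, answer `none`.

(2,1), (3,1)

Row 1: (1,4)# 0/0 satisfied
Row 2: (2,1)+ 1/2 not · (2,2)+ 2/3 satisfied · (2,3)+ 1/1 satisfied
Row 3: (3,1)# 1/2 not · (3,2)# 2/3 satisfied
Row 4: (4,2)# 2/2 satisfied
Row 5: (5,2)# 1/1 satisfied · (5,4)+ 0/0 satisfied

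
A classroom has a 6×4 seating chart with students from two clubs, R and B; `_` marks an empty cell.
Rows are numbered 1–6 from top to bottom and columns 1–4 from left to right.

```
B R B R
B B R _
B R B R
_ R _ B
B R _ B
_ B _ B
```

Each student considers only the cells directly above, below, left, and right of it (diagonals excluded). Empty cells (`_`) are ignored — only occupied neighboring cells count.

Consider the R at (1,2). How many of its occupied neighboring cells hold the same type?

0

Occupied neighbors of (1,2): (2,2)=B, (1,1)=B, (1,3)=B.
Same type (R): 0 of 3.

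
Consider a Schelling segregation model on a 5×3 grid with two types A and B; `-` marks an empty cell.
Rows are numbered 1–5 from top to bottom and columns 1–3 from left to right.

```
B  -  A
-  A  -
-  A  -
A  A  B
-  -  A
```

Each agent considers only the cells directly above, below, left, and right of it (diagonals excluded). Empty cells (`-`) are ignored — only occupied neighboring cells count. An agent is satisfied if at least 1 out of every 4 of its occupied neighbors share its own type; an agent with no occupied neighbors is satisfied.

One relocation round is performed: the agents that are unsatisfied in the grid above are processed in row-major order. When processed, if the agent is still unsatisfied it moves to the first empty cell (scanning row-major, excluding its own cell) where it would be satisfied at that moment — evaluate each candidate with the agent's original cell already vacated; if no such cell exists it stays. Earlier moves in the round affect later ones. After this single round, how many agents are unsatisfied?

1

Initially unsatisfied (in order): (4,3), (5,3).
  (4,3) → (1,2).
  (5,3): now satisfied by earlier moves; stays.
Resulting grid:
B B A
- A -
- A -
A A -
- - A
Unsatisfied now: (1,3).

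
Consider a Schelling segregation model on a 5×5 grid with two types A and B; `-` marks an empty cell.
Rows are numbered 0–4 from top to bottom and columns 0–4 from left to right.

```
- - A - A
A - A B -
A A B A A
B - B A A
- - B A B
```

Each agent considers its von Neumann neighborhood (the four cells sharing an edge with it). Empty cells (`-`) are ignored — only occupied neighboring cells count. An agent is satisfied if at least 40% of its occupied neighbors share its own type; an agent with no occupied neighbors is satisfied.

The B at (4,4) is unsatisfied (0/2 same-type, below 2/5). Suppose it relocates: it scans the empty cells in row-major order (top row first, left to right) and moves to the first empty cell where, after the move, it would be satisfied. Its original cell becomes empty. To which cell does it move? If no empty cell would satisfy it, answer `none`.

Vacating (4,4). Empty cells in order:
  (0,0): 0/1 same-type → still unsatisfied.
  (0,1): 0/1 same-type → still unsatisfied.
  (0,3): 1/3 same-type → still unsatisfied.
  (1,1): 0/3 same-type → still unsatisfied.
  (1,4): 1/3 same-type → still unsatisfied.
  (3,1): 2/3 same-type → satisfied — stop here.

(3,1)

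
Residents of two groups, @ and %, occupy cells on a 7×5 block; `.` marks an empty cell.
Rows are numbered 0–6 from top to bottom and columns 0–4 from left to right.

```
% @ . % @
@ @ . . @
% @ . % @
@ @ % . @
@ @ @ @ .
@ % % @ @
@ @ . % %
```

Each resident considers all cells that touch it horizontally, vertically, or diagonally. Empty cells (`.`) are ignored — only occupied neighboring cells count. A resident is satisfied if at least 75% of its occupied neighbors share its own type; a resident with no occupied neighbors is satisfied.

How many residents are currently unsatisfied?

Row 0: (0,0)% 0/3 unhappy · (0,1)@ 2/3 unhappy · (0,3)% 0/2 unhappy · (0,4)@ 1/2 unhappy
Row 1: (1,0)@ 3/5 unhappy · (1,1)@ 3/5 unhappy · (1,4)@ 2/4 unhappy
Row 2: (2,0)% 0/5 unhappy · (2,1)@ 4/6 unhappy · (2,3)% 1/4 unhappy · (2,4)@ 2/3 unhappy
Row 3: (3,0)@ 4/5 ok · (3,1)@ 5/7 unhappy · (3,2)% 1/6 unhappy · (3,4)@ 2/3 unhappy
Row 4: (4,0)@ 4/5 ok · (4,1)@ 5/8 unhappy · (4,2)@ 4/7 unhappy · (4,3)@ 4/6 unhappy
Row 5: (5,0)@ 4/5 ok · (5,1)% 1/7 unhappy · (5,2)% 2/7 unhappy · (5,3)@ 3/6 unhappy · (5,4)@ 2/4 unhappy
Row 6: (6,0)@ 2/3 unhappy · (6,1)@ 2/4 unhappy · (6,3)% 2/4 unhappy · (6,4)% 1/3 unhappy
Unsatisfied: (0,0), (0,1), (0,3), (0,4), (1,0), (1,1), (1,4), (2,0), (2,1), (2,3), (2,4), (3,1), (3,2), (3,4), (4,1), (4,2), (4,3), (5,1), (5,2), (5,3), (5,4), (6,0), (6,1), (6,3), (6,4) — 25 in total.

25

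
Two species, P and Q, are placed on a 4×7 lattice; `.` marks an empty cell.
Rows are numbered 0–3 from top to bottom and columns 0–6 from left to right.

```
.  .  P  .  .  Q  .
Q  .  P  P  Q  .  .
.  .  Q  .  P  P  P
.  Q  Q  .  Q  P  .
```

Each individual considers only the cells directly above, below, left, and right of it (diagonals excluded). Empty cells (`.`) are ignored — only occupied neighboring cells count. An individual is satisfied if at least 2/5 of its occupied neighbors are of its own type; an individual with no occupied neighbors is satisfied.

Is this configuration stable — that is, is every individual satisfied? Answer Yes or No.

(0,2)P 1/1 ✓
(0,5)Q 0/0 ✓
(1,0)Q 0/0 ✓
(1,2)P 2/3 ✓
(1,3)P 1/2 ✓
(1,4)Q 0/2 ✗
(2,2)Q 1/2 ✓
(2,4)P 1/3 ✗
(2,5)P 3/3 ✓
(2,6)P 1/1 ✓
(3,1)Q 1/1 ✓
(3,2)Q 2/2 ✓
(3,4)Q 0/2 ✗
(3,5)P 1/2 ✓
For instance (1,4) has only 0/2 same-type neighbors, below 2/5.

No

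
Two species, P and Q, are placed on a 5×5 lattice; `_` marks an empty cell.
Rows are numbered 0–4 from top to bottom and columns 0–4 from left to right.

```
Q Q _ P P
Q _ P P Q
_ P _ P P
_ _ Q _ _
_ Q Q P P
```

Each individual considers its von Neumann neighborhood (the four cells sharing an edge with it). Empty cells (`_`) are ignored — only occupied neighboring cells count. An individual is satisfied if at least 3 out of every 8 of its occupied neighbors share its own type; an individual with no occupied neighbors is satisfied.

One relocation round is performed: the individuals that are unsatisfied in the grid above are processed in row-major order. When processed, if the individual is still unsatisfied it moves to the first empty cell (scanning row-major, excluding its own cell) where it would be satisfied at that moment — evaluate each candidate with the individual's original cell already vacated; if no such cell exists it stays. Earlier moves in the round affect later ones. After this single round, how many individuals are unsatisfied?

Initially unsatisfied (in order): (1,4).
  (1,4) → (1,1).
Resulting grid:
Q Q _ P P
Q Q P P _
_ P _ P P
_ _ Q _ _
_ Q Q P P
Unsatisfied now: (2,1).

1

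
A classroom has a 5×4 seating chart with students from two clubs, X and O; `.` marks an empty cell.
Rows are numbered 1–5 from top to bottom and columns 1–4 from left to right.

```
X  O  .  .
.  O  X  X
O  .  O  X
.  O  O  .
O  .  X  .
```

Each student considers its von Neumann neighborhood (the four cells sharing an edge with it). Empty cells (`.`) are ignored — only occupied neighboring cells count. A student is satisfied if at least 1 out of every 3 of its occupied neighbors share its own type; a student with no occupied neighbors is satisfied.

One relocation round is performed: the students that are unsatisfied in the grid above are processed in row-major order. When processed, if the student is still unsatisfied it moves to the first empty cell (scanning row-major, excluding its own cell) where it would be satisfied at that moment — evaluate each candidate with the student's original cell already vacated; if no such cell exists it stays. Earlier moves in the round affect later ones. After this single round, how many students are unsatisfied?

Initially unsatisfied (in order): (1,1), (5,3).
  (1,1) → (1,3).
  (5,3) → (1,4).
Resulting grid:
. O X X
. O X X
O . O X
. O O .
O . . .
All satisfied now.

0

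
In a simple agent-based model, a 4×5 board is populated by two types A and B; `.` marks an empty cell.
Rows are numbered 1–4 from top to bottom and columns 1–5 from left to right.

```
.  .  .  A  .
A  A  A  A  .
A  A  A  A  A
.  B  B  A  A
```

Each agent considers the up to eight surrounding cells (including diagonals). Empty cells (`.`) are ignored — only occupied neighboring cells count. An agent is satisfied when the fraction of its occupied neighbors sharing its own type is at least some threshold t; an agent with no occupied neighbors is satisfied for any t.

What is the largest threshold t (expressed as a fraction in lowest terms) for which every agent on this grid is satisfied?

Row 1: (1,4)A 2/2
Row 2: (2,1)A 3/3 · (2,2)A 5/5 · (2,3)A 6/6 · (2,4)A 5/5
Row 3: (3,1)A 3/4 · (3,2)A 5/7 · (3,3)A 6/8 · (3,4)A 6/7 · (3,5)A 4/4
Row 4: (4,2)B 1/4 · (4,3)B 1/5 · (4,4)A 4/5 · (4,5)A 3/3
The smallest same-type fraction is 1/5 at (4,3), which reduces to 1/5. Any threshold above that leaves this agent unsatisfied.

1/5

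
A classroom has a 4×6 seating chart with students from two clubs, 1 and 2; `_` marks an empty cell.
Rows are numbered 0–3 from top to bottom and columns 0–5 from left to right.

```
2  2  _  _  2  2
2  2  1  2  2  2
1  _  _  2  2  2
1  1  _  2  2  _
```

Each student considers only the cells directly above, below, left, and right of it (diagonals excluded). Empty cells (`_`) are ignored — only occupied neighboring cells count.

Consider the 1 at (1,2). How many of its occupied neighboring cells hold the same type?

Occupied neighbors of (1,2): (1,1)=2, (1,3)=2.
Same type (1): 0 of 2.

0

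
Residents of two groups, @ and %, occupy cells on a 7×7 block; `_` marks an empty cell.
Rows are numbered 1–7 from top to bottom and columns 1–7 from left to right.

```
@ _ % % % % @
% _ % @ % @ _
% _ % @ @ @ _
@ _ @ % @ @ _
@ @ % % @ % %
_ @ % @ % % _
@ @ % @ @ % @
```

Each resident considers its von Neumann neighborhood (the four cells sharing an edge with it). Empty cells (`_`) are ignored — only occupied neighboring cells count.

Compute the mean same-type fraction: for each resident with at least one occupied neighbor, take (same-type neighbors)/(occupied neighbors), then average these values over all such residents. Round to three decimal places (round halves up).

0.517

(1,1)@ 0/1
(1,3)% 2/2
(1,4)% 2/3
(1,5)% 3/3
(1,6)% 1/3
(1,7)@ 0/1
(2,1)% 1/2
(2,3)% 2/3
(2,4)@ 1/4
(2,5)% 1/4
(2,6)@ 1/3
(3,1)% 1/2
(3,3)% 1/3
(3,4)@ 2/4
(3,5)@ 3/4
(3,6)@ 3/3
(4,1)@ 1/2
(4,3)@ 0/3
(4,4)% 1/4
(4,5)@ 3/4
(4,6)@ 2/3
(5,1)@ 2/2
(5,2)@ 2/3
(5,3)% 2/4
(5,4)% 2/4
(5,5)@ 1/4
(5,6)% 2/4
(5,7)% 1/1
(6,2)@ 2/3
(6,3)% 2/4
(6,4)@ 1/4
(6,5)% 1/4
(6,6)% 3/3
(7,1)@ 1/1
(7,2)@ 2/3
(7,3)% 1/3
(7,4)@ 2/3
(7,5)@ 1/3
(7,6)% 1/3
(7,7)@ 0/1
Sum over 40 residents: 0/1 + 2/2 + 2/3 + 3/3 + 1/3 + 0/1 + 1/2 + 2/3 + 1/4 + 1/4 + 1/3 + 1/2 + 1/3 + 2/4 + 3/4 + 3/3 + 1/2 + 0/3 + 1/4 + 3/4 + 2/3 + 2/2 + 2/3 + 2/4 + 2/4 + 1/4 + 2/4 + 1/1 + 2/3 + 2/4 + 1/4 + 1/4 + 3/3 + 1/1 + 2/3 + 1/3 + 2/3 + 1/3 + 1/3 + 0/1 = 62/3; mean = 62/3 ÷ 40 = 31/60 = 0.516666… → 0.517.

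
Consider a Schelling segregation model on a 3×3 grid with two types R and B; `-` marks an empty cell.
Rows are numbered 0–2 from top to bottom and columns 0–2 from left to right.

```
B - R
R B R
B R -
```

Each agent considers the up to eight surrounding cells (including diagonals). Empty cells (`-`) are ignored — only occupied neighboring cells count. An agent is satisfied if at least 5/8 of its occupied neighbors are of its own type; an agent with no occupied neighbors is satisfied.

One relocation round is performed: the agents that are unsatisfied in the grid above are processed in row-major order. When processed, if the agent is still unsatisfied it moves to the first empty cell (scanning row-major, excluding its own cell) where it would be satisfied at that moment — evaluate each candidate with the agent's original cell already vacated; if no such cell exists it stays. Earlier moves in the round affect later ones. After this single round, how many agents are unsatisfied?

5

Initially unsatisfied (in order): (0,0), (0,2), (1,0), (1,1), (2,0), (2,1).
  (0,0): no empty cell satisfies it; stays.
  (0,2) → (2,2).
  (1,0): no empty cell satisfies it; stays.
  (1,1): no empty cell satisfies it; stays.
  (2,0): no empty cell satisfies it; stays.
  (2,1): no empty cell satisfies it; stays.
Resulting grid:
B - -
R B R
B R R
Unsatisfied now: (0,0), (1,0), (1,1), (2,0), (2,1).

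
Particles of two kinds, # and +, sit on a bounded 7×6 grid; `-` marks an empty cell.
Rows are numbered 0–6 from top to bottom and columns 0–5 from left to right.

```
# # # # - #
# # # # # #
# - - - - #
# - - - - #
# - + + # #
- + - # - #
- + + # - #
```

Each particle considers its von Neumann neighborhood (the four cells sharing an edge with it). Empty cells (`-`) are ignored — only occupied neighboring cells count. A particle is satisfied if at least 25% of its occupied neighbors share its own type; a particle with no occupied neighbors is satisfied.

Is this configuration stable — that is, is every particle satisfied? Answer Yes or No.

Row 0: (0,0)# 2/2 satisfied · (0,1)# 3/3 satisfied · (0,2)# 3/3 satisfied · (0,3)# 2/2 satisfied · (0,5)# 1/1 satisfied
Row 1: (1,0)# 3/3 satisfied · (1,1)# 3/3 satisfied · (1,2)# 3/3 satisfied · (1,3)# 3/3 satisfied · (1,4)# 2/2 satisfied · (1,5)# 3/3 satisfied
Row 2: (2,0)# 2/2 satisfied · (2,5)# 2/2 satisfied
Row 3: (3,0)# 2/2 satisfied · (3,5)# 2/2 satisfied
Row 4: (4,0)# 1/1 satisfied · (4,2)+ 1/1 satisfied · (4,3)+ 1/3 satisfied · (4,4)# 1/2 satisfied · (4,5)# 3/3 satisfied
Row 5: (5,1)+ 1/1 satisfied · (5,3)# 1/2 satisfied · (5,5)# 2/2 satisfied
Row 6: (6,1)+ 2/2 satisfied · (6,2)+ 1/2 satisfied · (6,3)# 1/2 satisfied · (6,5)# 1/1 satisfied
All meet the threshold, so the configuration is stable.

Yes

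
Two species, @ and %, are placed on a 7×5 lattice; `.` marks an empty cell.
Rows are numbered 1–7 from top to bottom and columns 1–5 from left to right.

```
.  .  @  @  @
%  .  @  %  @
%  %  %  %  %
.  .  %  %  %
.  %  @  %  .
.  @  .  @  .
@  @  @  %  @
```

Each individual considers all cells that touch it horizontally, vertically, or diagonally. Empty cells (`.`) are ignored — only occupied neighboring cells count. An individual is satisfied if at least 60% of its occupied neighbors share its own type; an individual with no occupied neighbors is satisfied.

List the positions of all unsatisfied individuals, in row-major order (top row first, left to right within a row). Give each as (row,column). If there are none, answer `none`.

Row 1: (1,3)@ 2/3 ok · (1,4)@ 4/5 ok · (1,5)@ 2/3 ok
Row 2: (2,1)% 2/2 ok · (2,3)@ 2/6 unhappy · (2,4)% 3/8 unhappy · (2,5)@ 2/5 unhappy
Row 3: (3,1)% 2/2 ok · (3,2)% 4/5 ok · (3,3)% 5/6 ok · (3,4)% 6/8 ok · (3,5)% 4/5 ok
Row 4: (4,3)% 6/7 ok · (4,4)% 6/7 ok · (4,5)% 4/4 ok
Row 5: (5,2)% 1/3 unhappy · (5,3)@ 2/6 unhappy · (5,4)% 3/5 ok
Row 6: (6,2)@ 4/5 ok · (6,4)@ 3/5 ok
Row 7: (7,1)@ 2/2 ok · (7,2)@ 3/3 ok · (7,3)@ 3/4 ok · (7,4)% 0/3 unhappy · (7,5)@ 1/2 unhappy

(2,3), (2,4), (2,5), (5,2), (5,3), (7,4), (7,5)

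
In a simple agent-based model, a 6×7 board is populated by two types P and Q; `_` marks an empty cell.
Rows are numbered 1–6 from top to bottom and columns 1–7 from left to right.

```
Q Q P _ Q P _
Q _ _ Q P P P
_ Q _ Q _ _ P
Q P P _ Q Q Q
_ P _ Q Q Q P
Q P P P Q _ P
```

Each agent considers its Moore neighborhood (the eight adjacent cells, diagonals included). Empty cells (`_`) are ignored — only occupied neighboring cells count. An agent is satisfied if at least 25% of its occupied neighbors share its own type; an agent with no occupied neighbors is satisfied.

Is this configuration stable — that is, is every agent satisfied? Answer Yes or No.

(1,1)Q 2/2 ok
(1,2)Q 2/3 ok
(1,3)P 0/2 unhappy
(1,5)Q 1/4 ok
(1,6)P 3/4 ok
(2,1)Q 3/3 ok
(2,4)Q 2/4 ok
(2,5)P 2/5 ok
(2,6)P 4/5 ok
(2,7)P 3/3 ok
(3,2)Q 2/4 ok
(3,4)Q 2/4 ok
(3,7)P 2/4 ok
(4,1)Q 1/3 ok
(4,2)P 2/4 ok
(4,3)P 2/5 ok
(4,5)Q 5/5 ok
(4,6)Q 4/6 ok
(4,7)Q 2/4 ok
(5,2)P 4/6 ok
(5,4)Q 3/6 ok
(5,5)Q 5/6 ok
(5,6)Q 5/7 ok
(5,7)P 1/4 ok
(6,1)Q 0/2 unhappy
(6,2)P 2/3 ok
(6,3)P 3/4 ok
(6,4)P 1/4 ok
(6,5)Q 3/4 ok
(6,7)P 1/2 ok
For instance (1,3) has only 0/2 same-type neighbors, below 1/4.

No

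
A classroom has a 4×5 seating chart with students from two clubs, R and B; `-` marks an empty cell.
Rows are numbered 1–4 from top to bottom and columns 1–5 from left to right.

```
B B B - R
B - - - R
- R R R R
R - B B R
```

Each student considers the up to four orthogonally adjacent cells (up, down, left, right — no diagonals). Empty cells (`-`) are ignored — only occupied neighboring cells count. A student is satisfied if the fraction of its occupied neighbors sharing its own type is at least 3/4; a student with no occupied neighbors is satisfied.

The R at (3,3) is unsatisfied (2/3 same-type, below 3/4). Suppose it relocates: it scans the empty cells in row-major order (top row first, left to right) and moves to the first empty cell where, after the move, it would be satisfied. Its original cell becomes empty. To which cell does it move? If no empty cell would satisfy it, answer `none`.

Vacating (3,3). Empty cells in order:
  (1,4): 1/2 same-type → still unsatisfied.
  (2,2): 1/3 same-type → still unsatisfied.
  (2,3): 0/1 same-type → still unsatisfied.
  (2,4): 2/2 same-type → satisfied — stop here.

(2,4)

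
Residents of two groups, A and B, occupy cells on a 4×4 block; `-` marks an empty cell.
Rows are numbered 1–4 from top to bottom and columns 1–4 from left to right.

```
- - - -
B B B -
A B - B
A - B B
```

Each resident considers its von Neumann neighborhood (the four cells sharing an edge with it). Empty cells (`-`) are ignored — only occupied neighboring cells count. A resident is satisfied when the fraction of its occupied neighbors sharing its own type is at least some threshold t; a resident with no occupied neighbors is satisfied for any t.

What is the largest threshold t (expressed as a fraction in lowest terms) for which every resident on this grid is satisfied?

(2,1)B 1/2
(2,2)B 3/3
(2,3)B 1/1
(3,1)A 1/3
(3,2)B 1/2
(3,4)B 1/1
(4,1)A 1/1
(4,3)B 1/1
(4,4)B 2/2
The smallest same-type fraction is 1/3 at (3,1), which reduces to 1/3. Any threshold above that leaves this resident unsatisfied.

1/3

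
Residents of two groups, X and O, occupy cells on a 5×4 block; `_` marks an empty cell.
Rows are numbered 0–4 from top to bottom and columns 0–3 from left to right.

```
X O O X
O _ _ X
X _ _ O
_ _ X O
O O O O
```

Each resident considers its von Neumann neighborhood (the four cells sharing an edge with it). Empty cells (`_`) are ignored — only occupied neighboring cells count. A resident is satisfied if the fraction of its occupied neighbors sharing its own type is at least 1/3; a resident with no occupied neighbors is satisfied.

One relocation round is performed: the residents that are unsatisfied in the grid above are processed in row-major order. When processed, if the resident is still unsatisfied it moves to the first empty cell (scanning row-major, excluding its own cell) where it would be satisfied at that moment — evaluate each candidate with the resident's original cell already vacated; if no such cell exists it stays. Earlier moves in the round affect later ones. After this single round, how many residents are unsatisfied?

Initially unsatisfied (in order): (0,0), (1,0), (2,0), (3,2).
  (0,0) → (1,2).
  (1,0) → (0,0).
  (2,0): now satisfied by earlier moves; stays.
  (3,2) → (1,0).
Resulting grid:
O O O X
X _ X X
X _ _ O
_ _ _ O
O O O O
All satisfied now.

0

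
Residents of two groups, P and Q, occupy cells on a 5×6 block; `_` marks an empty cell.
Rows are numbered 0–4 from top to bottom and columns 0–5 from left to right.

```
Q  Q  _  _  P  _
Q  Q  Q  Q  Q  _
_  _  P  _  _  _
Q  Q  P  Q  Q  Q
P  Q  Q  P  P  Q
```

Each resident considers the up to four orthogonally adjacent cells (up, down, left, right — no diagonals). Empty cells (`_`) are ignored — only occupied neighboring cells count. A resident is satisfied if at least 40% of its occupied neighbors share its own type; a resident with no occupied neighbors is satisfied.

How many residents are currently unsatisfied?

(0,0)Q 2/2 ✓
(0,1)Q 2/2 ✓
(0,4)P 0/1 ✗
(1,0)Q 2/2 ✓
(1,1)Q 3/3 ✓
(1,2)Q 2/3 ✓
(1,3)Q 2/2 ✓
(1,4)Q 1/2 ✓
(2,2)P 1/2 ✓
(3,0)Q 1/2 ✓
(3,1)Q 2/3 ✓
(3,2)P 1/4 ✗
(3,3)Q 1/3 ✗
(3,4)Q 2/3 ✓
(3,5)Q 2/2 ✓
(4,0)P 0/2 ✗
(4,1)Q 2/3 ✓
(4,2)Q 1/3 ✗
(4,3)P 1/3 ✗
(4,4)P 1/3 ✗
(4,5)Q 1/2 ✓
Unsatisfied: (0,4), (3,2), (3,3), (4,0), (4,2), (4,3), (4,4) — 7 in total.

7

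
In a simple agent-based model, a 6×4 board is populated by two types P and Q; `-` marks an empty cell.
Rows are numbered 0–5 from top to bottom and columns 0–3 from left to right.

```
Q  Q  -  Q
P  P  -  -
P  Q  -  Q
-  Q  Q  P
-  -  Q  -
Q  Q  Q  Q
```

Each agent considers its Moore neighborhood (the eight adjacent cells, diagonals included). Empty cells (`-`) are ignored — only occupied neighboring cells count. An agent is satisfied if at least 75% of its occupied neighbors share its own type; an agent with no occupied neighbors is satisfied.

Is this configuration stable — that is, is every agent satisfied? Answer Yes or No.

No

Row 0: (0,0)Q 1/3 ✗ · (0,1)Q 1/3 ✗ · (0,3)Q 0/0 ✓
Row 1: (1,0)P 2/5 ✗ · (1,1)P 2/5 ✗
Row 2: (2,0)P 2/4 ✗ · (2,1)Q 2/5 ✗ · (2,3)Q 1/2 ✗
Row 3: (3,1)Q 3/4 ✓ · (3,2)Q 4/5 ✓ · (3,3)P 0/3 ✗
Row 4: (4,2)Q 5/6 ✓
Row 5: (5,0)Q 1/1 ✓ · (5,1)Q 3/3 ✓ · (5,2)Q 3/3 ✓ · (5,3)Q 2/2 ✓
For instance (0,0) has only 1/3 same-type neighbors, below 3/4.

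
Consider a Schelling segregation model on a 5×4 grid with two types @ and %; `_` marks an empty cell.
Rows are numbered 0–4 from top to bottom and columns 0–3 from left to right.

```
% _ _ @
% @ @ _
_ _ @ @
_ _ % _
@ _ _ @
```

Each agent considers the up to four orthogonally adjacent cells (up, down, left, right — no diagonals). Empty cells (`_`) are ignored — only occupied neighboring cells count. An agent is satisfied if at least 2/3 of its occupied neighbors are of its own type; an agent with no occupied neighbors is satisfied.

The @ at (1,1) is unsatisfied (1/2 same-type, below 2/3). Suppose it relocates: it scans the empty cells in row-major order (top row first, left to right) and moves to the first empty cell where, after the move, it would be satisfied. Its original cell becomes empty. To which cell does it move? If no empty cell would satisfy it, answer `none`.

(0,2)

Vacating (1,1). Empty cells in order:
  (0,1): 0/1 same-type → still unsatisfied.
  (0,2): 2/2 same-type → satisfied — stop here.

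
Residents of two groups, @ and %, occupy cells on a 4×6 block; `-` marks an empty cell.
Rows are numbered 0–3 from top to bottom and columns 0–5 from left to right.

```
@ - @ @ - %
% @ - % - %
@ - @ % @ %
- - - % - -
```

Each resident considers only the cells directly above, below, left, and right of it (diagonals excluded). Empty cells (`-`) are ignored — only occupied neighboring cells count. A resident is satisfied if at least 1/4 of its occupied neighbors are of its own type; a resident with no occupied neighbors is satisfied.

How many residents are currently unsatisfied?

6

Row 0: (0,0)@ 0/1 unhappy · (0,2)@ 1/1 ok · (0,3)@ 1/2 ok · (0,5)% 1/1 ok
Row 1: (1,0)% 0/3 unhappy · (1,1)@ 0/1 unhappy · (1,3)% 1/2 ok · (1,5)% 2/2 ok
Row 2: (2,0)@ 0/1 unhappy · (2,2)@ 0/1 unhappy · (2,3)% 2/4 ok · (2,4)@ 0/2 unhappy · (2,5)% 1/2 ok
Row 3: (3,3)% 1/1 ok
Unsatisfied: (0,0), (1,0), (1,1), (2,0), (2,2), (2,4) — 6 in total.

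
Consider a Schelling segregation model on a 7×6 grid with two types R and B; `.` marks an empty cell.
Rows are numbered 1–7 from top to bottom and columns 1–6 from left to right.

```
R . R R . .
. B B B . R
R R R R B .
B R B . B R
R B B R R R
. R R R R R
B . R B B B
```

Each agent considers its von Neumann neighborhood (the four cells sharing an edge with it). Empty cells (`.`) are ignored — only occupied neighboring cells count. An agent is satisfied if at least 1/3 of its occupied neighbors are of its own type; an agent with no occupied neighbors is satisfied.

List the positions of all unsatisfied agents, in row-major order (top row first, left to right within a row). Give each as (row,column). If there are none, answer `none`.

(1,1)R 0/0 satisfied
(1,3)R 1/2 satisfied
(1,4)R 1/2 satisfied
(2,2)B 1/2 satisfied
(2,3)B 2/4 satisfied
(2,4)B 1/3 satisfied
(2,6)R 0/0 satisfied
(3,1)R 1/2 satisfied
(3,2)R 3/4 satisfied
(3,3)R 2/4 satisfied
(3,4)R 1/3 satisfied
(3,5)B 1/2 satisfied
(4,1)B 0/3 not
(4,2)R 1/4 not
(4,3)B 1/3 satisfied
(4,5)B 1/3 satisfied
(4,6)R 1/2 satisfied
(5,1)R 0/2 not
(5,2)B 1/4 not
(5,3)B 2/4 satisfied
(5,4)R 2/3 satisfied
(5,5)R 3/4 satisfied
(5,6)R 3/3 satisfied
(6,2)R 1/2 satisfied
(6,3)R 3/4 satisfied
(6,4)R 3/4 satisfied
(6,5)R 3/4 satisfied
(6,6)R 2/3 satisfied
(7,1)B 0/0 satisfied
(7,3)R 1/2 satisfied
(7,4)B 1/3 satisfied
(7,5)B 2/3 satisfied
(7,6)B 1/2 satisfied

(4,1), (4,2), (5,1), (5,2)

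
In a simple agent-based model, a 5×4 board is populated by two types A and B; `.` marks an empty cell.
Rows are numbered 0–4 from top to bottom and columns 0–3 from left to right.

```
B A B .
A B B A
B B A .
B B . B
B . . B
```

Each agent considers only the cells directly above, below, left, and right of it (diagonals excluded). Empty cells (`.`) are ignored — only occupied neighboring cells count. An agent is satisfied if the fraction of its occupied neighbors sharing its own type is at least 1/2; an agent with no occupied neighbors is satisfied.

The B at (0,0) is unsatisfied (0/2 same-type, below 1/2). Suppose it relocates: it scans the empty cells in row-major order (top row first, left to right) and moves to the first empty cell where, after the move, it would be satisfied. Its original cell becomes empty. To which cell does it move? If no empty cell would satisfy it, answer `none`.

Vacating (0,0). Empty cells in order:
  (0,3): 1/2 same-type → satisfied — stop here.

(0,3)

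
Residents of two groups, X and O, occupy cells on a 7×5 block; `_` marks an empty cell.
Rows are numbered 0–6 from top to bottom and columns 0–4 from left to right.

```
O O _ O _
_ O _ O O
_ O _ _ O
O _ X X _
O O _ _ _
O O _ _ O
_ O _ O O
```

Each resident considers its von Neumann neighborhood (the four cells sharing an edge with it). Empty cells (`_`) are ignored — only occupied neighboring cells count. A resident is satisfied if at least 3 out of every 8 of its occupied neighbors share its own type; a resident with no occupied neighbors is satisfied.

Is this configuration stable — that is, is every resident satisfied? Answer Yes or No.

(0,0)O 1/1 satisfied
(0,1)O 2/2 satisfied
(0,3)O 1/1 satisfied
(1,1)O 2/2 satisfied
(1,3)O 2/2 satisfied
(1,4)O 2/2 satisfied
(2,1)O 1/1 satisfied
(2,4)O 1/1 satisfied
(3,0)O 1/1 satisfied
(3,2)X 1/1 satisfied
(3,3)X 1/1 satisfied
(4,0)O 3/3 satisfied
(4,1)O 2/2 satisfied
(5,0)O 2/2 satisfied
(5,1)O 3/3 satisfied
(5,4)O 1/1 satisfied
(6,1)O 1/1 satisfied
(6,3)O 1/1 satisfied
(6,4)O 2/2 satisfied
All meet the threshold, so the configuration is stable.

Yes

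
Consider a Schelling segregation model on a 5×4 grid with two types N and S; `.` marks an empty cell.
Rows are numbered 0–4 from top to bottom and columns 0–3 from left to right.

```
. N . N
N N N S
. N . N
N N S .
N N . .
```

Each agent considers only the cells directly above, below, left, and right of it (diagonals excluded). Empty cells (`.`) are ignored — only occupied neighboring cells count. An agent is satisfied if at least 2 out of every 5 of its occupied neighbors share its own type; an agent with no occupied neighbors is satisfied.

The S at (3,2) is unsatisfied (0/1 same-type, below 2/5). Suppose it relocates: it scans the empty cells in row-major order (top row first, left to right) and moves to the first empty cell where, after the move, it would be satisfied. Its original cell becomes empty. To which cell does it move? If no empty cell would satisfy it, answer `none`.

Vacating (3,2). Empty cells in order:
  (0,0): 0/2 same-type → still unsatisfied.
  (0,2): 0/3 same-type → still unsatisfied.
  (2,0): 0/3 same-type → still unsatisfied.
  (2,2): 0/3 same-type → still unsatisfied.
  (3,3): 0/1 same-type → still unsatisfied.
  (4,2): 0/1 same-type → still unsatisfied.
  (4,3): 0/0 same-type → satisfied — stop here.

(4,3)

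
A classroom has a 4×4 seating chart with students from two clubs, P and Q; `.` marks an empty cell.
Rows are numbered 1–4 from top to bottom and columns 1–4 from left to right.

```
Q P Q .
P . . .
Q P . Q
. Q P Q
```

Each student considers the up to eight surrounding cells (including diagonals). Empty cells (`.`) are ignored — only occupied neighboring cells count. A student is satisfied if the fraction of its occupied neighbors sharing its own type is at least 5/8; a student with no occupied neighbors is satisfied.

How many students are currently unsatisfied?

(1,1)Q 0/2 ✗
(1,2)P 1/3 ✗
(1,3)Q 0/1 ✗
(2,1)P 2/4 ✗
(3,1)Q 1/3 ✗
(3,2)P 2/4 ✗
(3,4)Q 1/2 ✗
(4,2)Q 1/3 ✗
(4,3)P 1/4 ✗
(4,4)Q 1/2 ✗
Unsatisfied: (1,1), (1,2), (1,3), (2,1), (3,1), (3,2), (3,4), (4,2), (4,3), (4,4) — 10 in total.

10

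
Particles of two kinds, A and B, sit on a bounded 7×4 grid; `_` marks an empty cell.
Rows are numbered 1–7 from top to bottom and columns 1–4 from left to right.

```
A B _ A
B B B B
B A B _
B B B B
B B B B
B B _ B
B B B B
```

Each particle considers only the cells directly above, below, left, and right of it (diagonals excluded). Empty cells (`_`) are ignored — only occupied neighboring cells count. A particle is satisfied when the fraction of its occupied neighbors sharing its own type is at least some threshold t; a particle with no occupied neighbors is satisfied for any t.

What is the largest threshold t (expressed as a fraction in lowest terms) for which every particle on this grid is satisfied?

0/1

(1,1)A 0/2
(1,2)B 1/2
(1,4)A 0/1
(2,1)B 2/3
(2,2)B 3/4
(2,3)B 3/3
(2,4)B 1/2
(3,1)B 2/3
(3,2)A 0/4
(3,3)B 2/3
(4,1)B 3/3
(4,2)B 3/4
(4,3)B 4/4
(4,4)B 2/2
(5,1)B 3/3
(5,2)B 4/4
(5,3)B 3/3
(5,4)B 3/3
(6,1)B 3/3
(6,2)B 3/3
(6,4)B 2/2
(7,1)B 2/2
(7,2)B 3/3
(7,3)B 2/2
(7,4)B 2/2
The smallest same-type fraction is 0/2 at (1,1), which reduces to 0/1. Any threshold above that leaves this particle unsatisfied.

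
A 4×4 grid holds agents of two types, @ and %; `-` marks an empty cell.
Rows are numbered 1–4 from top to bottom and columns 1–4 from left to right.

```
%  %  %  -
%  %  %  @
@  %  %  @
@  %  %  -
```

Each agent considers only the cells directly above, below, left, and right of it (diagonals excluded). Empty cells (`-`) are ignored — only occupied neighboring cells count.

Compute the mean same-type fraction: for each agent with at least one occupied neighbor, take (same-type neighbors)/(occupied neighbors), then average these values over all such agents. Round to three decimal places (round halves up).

Row 1: (1,1)% 2/2 · (1,2)% 3/3 · (1,3)% 2/2
Row 2: (2,1)% 2/3 · (2,2)% 4/4 · (2,3)% 3/4 · (2,4)@ 1/2
Row 3: (3,1)@ 1/3 · (3,2)% 3/4 · (3,3)% 3/4 · (3,4)@ 1/2
Row 4: (4,1)@ 1/2 · (4,2)% 2/3 · (4,3)% 2/2
Sum over 14 agents: 2/2 + 3/3 + 2/2 + 2/3 + 4/4 + 3/4 + 1/2 + 1/3 + 3/4 + 3/4 + 1/2 + 1/2 + 2/3 + 2/2 = 125/12; mean = 125/12 ÷ 14 = 125/168 = 0.744047… → 0.744.

0.744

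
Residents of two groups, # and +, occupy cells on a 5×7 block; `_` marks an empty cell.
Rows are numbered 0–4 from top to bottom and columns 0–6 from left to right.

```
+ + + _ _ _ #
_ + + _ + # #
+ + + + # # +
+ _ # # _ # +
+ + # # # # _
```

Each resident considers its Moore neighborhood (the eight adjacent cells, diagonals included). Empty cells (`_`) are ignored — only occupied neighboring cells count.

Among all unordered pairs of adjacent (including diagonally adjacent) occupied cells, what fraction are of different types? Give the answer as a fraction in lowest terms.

Scan each occupied cell's neighbors to the right and below (and the two forward diagonals) so each pair is counted once.
Row 0: +(0,0)–+(0,1)= +(0,0)–+(1,1)= +(0,1)–+(0,2)= +(0,1)–+(1,1)= +(0,1)–+(1,2)= +(0,2)–+(1,2)= +(0,2)–+(1,1)= #(0,6)–#(1,6)= #(0,6)–#(1,5)=  → 0/9 unlike.
Row 1: +(1,1)–+(1,2)= +(1,1)–+(2,1)= +(1,1)–+(2,2)= +(1,1)–+(2,0)= +(1,2)–+(2,2)= +(1,2)–+(2,3)= +(1,2)–+(2,1)= +(1,4)–#(1,5)≠ +(1,4)–#(2,4)≠ +(1,4)–#(2,5)≠ +(1,4)–+(2,3)= #(1,5)–#(1,6)= #(1,5)–#(2,5)= #(1,5)–+(2,6)≠ #(1,5)–#(2,4)= #(1,6)–+(2,6)≠ #(1,6)–#(2,5)=  → 5/17 unlike.
Row 2: +(2,0)–+(2,1)= +(2,0)–+(3,0)= +(2,1)–+(2,2)= +(2,1)–#(3,2)≠ +(2,1)–+(3,0)= +(2,2)–+(2,3)= +(2,2)–#(3,2)≠ +(2,2)–#(3,3)≠ +(2,3)–#(2,4)≠ +(2,3)–#(3,3)≠ +(2,3)–#(3,2)≠ #(2,4)–#(2,5)= #(2,4)–#(3,5)= #(2,4)–#(3,3)= #(2,5)–+(2,6)≠ #(2,5)–#(3,5)= #(2,5)–+(3,6)≠ +(2,6)–+(3,6)= +(2,6)–#(3,5)≠  → 9/19 unlike.
Row 3: +(3,0)–+(4,0)= +(3,0)–+(4,1)= #(3,2)–#(3,3)= #(3,2)–#(4,2)= #(3,2)–#(4,3)= #(3,2)–+(4,1)≠ #(3,3)–#(4,3)= #(3,3)–#(4,4)= #(3,3)–#(4,2)= #(3,5)–+(3,6)≠ #(3,5)–#(4,5)= #(3,5)–#(4,4)= +(3,6)–#(4,5)≠  → 3/13 unlike.
Row 4: +(4,0)–+(4,1)= +(4,1)–#(4,2)≠ #(4,2)–#(4,3)= #(4,3)–#(4,4)= #(4,4)–#(4,5)=  → 1/5 unlike.
Total adjacent occupied pairs: 63; unlike-type pairs: 18.
18/63 reduces to 2/7.

2/7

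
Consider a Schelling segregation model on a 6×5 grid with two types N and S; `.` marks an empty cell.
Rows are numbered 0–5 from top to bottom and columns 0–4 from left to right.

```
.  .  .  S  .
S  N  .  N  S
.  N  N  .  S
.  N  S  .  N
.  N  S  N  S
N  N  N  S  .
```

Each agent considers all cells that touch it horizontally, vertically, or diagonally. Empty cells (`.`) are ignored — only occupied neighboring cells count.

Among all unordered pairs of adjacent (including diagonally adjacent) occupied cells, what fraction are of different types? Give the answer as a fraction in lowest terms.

Scan each occupied cell's neighbors to the right and below (and the two forward diagonals) so each pair is counted once.
From row 0: 1 unlike of 2 pairs (running 1/2).
From row 1: 4 unlike of 8 pairs (running 5/10).
From row 2: 3 unlike of 6 pairs (running 8/16).
From row 3: 5 unlike of 8 pairs (running 13/24).
From row 4: 6 unlike of 12 pairs (running 19/36).
From row 5: 1 unlike of 3 pairs (running 20/39).
Total adjacent occupied pairs: 39; unlike-type pairs: 20.
20/39 is already in lowest terms.

20/39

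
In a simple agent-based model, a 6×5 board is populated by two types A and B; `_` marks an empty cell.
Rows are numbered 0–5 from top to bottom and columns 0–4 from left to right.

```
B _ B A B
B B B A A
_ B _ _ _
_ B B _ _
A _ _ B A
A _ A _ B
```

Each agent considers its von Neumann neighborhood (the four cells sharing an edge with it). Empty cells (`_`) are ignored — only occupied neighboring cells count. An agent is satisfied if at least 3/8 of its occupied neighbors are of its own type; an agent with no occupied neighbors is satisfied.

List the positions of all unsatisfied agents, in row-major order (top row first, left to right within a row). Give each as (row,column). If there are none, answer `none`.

(0,3), (0,4), (4,3), (4,4), (5,4)

Row 0: (0,0)B 1/1 ok · (0,2)B 1/2 ok · (0,3)A 1/3 unhappy · (0,4)B 0/2 unhappy
Row 1: (1,0)B 2/2 ok · (1,1)B 3/3 ok · (1,2)B 2/3 ok · (1,3)A 2/3 ok · (1,4)A 1/2 ok
Row 2: (2,1)B 2/2 ok
Row 3: (3,1)B 2/2 ok · (3,2)B 1/1 ok
Row 4: (4,0)A 1/1 ok · (4,3)B 0/1 unhappy · (4,4)A 0/2 unhappy
Row 5: (5,0)A 1/1 ok · (5,2)A 0/0 ok · (5,4)B 0/1 unhappy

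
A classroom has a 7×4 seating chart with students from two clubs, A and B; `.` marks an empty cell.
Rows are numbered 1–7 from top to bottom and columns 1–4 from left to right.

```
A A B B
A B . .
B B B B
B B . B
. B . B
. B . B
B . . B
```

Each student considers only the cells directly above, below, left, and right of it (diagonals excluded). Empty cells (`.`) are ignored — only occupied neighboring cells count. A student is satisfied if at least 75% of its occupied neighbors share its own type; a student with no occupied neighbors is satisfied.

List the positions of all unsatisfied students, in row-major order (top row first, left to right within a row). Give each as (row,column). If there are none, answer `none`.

(1,2), (1,3), (2,1), (2,2), (3,1)

Row 1: (1,1)A 2/2 ✓ · (1,2)A 1/3 ✗ · (1,3)B 1/2 ✗ · (1,4)B 1/1 ✓
Row 2: (2,1)A 1/3 ✗ · (2,2)B 1/3 ✗
Row 3: (3,1)B 2/3 ✗ · (3,2)B 4/4 ✓ · (3,3)B 2/2 ✓ · (3,4)B 2/2 ✓
Row 4: (4,1)B 2/2 ✓ · (4,2)B 3/3 ✓ · (4,4)B 2/2 ✓
Row 5: (5,2)B 2/2 ✓ · (5,4)B 2/2 ✓
Row 6: (6,2)B 1/1 ✓ · (6,4)B 2/2 ✓
Row 7: (7,1)B 0/0 ✓ · (7,4)B 1/1 ✓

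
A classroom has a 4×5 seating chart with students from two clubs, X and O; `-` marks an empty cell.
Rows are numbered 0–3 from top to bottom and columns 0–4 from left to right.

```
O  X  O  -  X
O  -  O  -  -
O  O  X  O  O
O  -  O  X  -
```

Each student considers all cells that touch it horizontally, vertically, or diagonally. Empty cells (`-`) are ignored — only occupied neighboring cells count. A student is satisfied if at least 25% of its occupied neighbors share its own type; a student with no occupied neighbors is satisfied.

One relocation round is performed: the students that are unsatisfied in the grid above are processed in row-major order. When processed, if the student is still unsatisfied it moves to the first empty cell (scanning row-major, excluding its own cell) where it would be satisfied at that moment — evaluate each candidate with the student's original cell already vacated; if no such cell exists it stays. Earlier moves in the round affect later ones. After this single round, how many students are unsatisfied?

Initially unsatisfied (in order): (0,1), (2,2).
  (0,1) → (0,3).
  (2,2) → (1,3).
Resulting grid:
O - O X X
O - O X -
O O - O O
O - O X -
Unsatisfied now: (3,3).

1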